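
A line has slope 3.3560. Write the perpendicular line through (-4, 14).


Perpendicular slope = -1/m1 = -1/3.3560 = -0.2980
b2 = y0 - m2*x0 = 14 - 4/3.3560 = 14 - 1.1919 = 12.8081

y = -0.2980x + 12.8081


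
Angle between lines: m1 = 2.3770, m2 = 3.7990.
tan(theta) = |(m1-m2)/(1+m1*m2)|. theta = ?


m1-m2 = -1.422
1+m1*m2 = 10.030223
tan(theta) = |-1.422/10.030223| = 0.141772
theta = arctan(|-1.422/10.030223|) = 8.0691 degrees (acute angle)

8.0691 degrees


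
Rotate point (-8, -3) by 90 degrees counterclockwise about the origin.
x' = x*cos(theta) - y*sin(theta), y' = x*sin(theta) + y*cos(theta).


cos(90) = 0, sin(90) = 1
x' = -8*0 + 3*1 = 3
y' = -8*1 - 3*0 = -8

(3, -8)


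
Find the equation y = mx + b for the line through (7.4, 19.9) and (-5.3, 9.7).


m = (-10.2)/(-12.7) = 0.8031
b = y1 - m*x1 = 19.9 - (-10.2*7.4)/(-12.7) = 19.9 - 5.9433 = 13.9567

y = 0.8031x + 13.9567


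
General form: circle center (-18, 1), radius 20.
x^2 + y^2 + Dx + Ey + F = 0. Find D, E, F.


(x+ 18)^2 + (y-1)^2 = 20^2
D = -2h = 36, E = -2k = -2
F = h^2+k^2-r^2 = 324+1-400 = -75

D = 36, E = -2, F = -75


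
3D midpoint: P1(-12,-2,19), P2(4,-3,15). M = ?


Mx = (-12+4)/2 = -4.0000
My = (-2- 3)/2 = -2.5000
Mz = (19+15)/2 = 17.0000

M = (-4.0000, -2.5000, 17.0000)


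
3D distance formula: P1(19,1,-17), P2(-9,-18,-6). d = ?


dx=-28, dy=-19, dz=11
d = sqrt(784+361+121) = sqrt(1266) = 35.5809

35.5809


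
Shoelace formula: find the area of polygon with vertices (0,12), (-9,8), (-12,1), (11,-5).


sum(xi*y_{i+1}) = 0*8 - 9*1 - 12*(-5) + 11*12 = 183
sum(yi*x_{i+1}) = 12*(-9) + 8*(-12) + 1*11 - 5*0 = -193
Area = |183 + 193|/2 = 376/2 = 188.0000

188.0000 sq units


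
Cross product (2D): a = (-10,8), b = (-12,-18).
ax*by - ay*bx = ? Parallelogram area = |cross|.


cross = -10*(-18) - 8*(-12) = 180 + 96 = 276
Parallelogram area = |276| = 276

cross = 276, parallelogram area = 276


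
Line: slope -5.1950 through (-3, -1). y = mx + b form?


y + 1 = -5.1950(x + 3)
y = -5.1950x - 1 + 5.1950*(-3)
y = -5.1950x - 16.5850

y = -5.1950x - 16.5850


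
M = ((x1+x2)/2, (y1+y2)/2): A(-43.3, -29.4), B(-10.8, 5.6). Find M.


Mx = (-43.3 - 10.8)/2 = -54.1/2 = -27.0500
My = (-29.4 + 5.6)/2 = -23.8/2 = -11.9000

(-27.0500, -11.9000)


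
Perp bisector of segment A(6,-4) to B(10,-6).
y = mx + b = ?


Midpoint = (8, -5)
Slope of AB = dy/dx = -2/4 = -0.5000
Perp slope = -dx/dy = 4/2 = 2.0000
b = My - (perp slope)*Mx = -5 + (4*8)/(-2) = -5 - 16.0000 = -21.0000

y = 2.0000x - 21.0000


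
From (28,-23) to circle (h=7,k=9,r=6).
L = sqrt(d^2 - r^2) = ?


d = sqrt((28-7)^2 + (-23-9)^2) = sqrt(441+1024) = 38.2753
L = sqrt(1465.0000 - 36) = sqrt(1429.0000) = 37.8021

37.8021


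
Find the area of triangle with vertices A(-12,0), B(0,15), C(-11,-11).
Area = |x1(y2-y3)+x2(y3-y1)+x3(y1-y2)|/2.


-12*(15+ 11) = -312
0*(-11-0) = 0
-11*(0-15) = 165
sum = -147
Area = |-147|/2 = 73.5000

73.5000 sq units


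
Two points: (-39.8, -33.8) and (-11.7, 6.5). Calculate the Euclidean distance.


dx = -11.7 + 39.8 = 28.1
dy = 6.5 + 33.8 = 40.3
d = sqrt(789.61 + 1624.09) = sqrt(2413.7) = 49.1294

49.1294


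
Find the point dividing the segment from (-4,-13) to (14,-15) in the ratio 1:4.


Px = (1*14 + 4*(-4))/5 = -2/5 = -0.4000
Py = (1*(-15) + 4*(-13))/5 = -67/5 = -13.4000

P = (-0.4000, -13.4000)


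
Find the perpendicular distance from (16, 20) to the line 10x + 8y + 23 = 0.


|10*16 + 8*20 + 23| = |343| = 343
sqrt(100 + 64) = sqrt(164) = 12.8062
d = 343/sqrt(164) = 26.7838

26.7838


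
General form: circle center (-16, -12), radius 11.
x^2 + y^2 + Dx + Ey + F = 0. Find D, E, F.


(x+ 16)^2 + (y+ 12)^2 = 11^2
D = -2h = 32, E = -2k = 24
F = h^2+k^2-r^2 = 256+144-121 = 279

D = 32, E = 24, F = 279


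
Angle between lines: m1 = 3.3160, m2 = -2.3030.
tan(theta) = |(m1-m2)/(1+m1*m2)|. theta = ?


m1-m2 = 5.619
1+m1*m2 = -6.636748
tan(theta) = |5.619/(-6.636748)| = 0.846650
theta = arctan(|5.619/(-6.636748)|) = 40.2529 degrees (acute angle)

40.2529 degrees


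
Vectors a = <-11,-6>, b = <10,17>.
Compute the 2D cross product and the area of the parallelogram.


cross = -11*17 + 6*10 = -187 + 60 = -127
Parallelogram area = |-127| = 127

cross = -127, parallelogram area = 127


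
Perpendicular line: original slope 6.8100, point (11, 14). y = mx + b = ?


Perpendicular slope = -1/m1 = -1/6.8100 = -0.1468
b2 = y0 - m2*x0 = 14 + 11/6.8100 = 14 + 1.6153 = 15.6153

y = -0.1468x + 15.6153


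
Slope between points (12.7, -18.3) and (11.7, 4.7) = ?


dy = 4.7 + 18.3 = 23.0
dx = 11.7 - 12.7 = -1.0
m = 23.0/(-1.0) = -23.0000

m = -23.0000


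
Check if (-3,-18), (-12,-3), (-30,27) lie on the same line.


-3*(-3-27) - 12*(27+ 18) - 30*(-18+ 3)
= 90 - 540 + 450 = 0

Yes, collinear (determinant = 0)


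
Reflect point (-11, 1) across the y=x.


Reflection rule for y=x: (y, x)
(-11, 1) -> (1, -11)

(1, -11)


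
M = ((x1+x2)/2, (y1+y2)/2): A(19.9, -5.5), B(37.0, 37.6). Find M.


Mx = (19.9 + 37.0)/2 = 56.9/2 = 28.4500
My = (-5.5 + 37.6)/2 = 32.1/2 = 16.0500

(28.4500, 16.0500)


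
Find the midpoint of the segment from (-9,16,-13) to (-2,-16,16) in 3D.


Mx = (-9- 2)/2 = -5.5000
My = (16- 16)/2 = 0
Mz = (-13+16)/2 = 1.5000

M = (-5.5000, 0, 1.5000)


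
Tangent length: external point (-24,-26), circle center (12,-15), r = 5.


d = sqrt((-24-12)^2 + (-26+ 15)^2) = sqrt(1296+121) = 37.6431
L = sqrt(1417.0000 - 25) = sqrt(1392.0000) = 37.3095

37.3095


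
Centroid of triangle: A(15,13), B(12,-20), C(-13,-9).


Gx = (15+12- 13)/3 = 14/3 = 4.6667
Gy = (13- 20- 9)/3 = -16/3 = -5.3333

G = (4.6667, -5.3333)


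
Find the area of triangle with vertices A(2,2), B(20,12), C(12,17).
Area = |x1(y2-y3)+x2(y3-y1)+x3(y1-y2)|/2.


2*(12-17) = -10
20*(17-2) = 300
12*(2-12) = -120
sum = 170
Area = |170|/2 = 85.0000

85.0000 sq units


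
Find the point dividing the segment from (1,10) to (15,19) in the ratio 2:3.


Px = (2*15 + 3*1)/5 = 33/5 = 6.6000
Py = (2*19 + 3*10)/5 = 68/5 = 13.6000

P = (6.6000, 13.6000)


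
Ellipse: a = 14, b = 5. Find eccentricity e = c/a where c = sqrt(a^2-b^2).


c = sqrt(196-25) = sqrt(171) = 13.0767
e = c/a = sqrt(171)/14 = 0.9340

e = 0.9340


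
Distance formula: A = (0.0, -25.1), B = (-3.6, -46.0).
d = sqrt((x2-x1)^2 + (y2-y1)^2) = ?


dx = -3.6 - 0.0 = -3.6
dy = -46.0 + 25.1 = -20.9
d = sqrt(12.96 + 436.81) = sqrt(449.77) = 21.2078

21.2078


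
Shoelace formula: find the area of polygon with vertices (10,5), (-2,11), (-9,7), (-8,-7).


sum(xi*y_{i+1}) = 10*11 - 2*7 - 9*(-7) - 8*5 = 119
sum(yi*x_{i+1}) = 5*(-2) + 11*(-9) + 7*(-8) - 7*10 = -235
Area = |119 + 235|/2 = 354/2 = 177.0000

177.0000 sq units


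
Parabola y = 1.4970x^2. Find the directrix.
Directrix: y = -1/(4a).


a = 1.4970
1/(4a) = 0.1670
directrix: y = -0.1670 = -0.1670

y = -0.1670


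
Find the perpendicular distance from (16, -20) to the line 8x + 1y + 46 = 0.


|8*16 + 1*(-20) + 46| = |154| = 154
sqrt(64 + 1) = sqrt(65) = 8.0623
d = 154/sqrt(65) = 19.1013

19.1013


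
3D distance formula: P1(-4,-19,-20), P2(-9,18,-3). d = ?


dx=-5, dy=37, dz=17
d = sqrt(25+1369+289) = sqrt(1683) = 41.0244

41.0244


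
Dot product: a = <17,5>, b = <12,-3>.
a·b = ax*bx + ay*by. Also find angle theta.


a·b = 17*12 + 5*(-3) = 204 - 15 = 189
|a| = sqrt(289+25) = 17.7200
|b| = sqrt(144+9) = 12.3693
cos(theta) = 189/(sqrt(314)*sqrt(153)) = 189/sqrt(48042) = 0.862286
theta = arccos(189/sqrt(48042)) = 30.4258 degrees

a·b = 189, theta = 30.4258 deg


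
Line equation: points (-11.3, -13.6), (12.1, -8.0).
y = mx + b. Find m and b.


m = (5.6)/(23.4) = 0.2393
b = y1 - m*x1 = -13.6 - (5.6*(-11.3))/(23.4) = -13.6 + 2.7043 = -10.8957

y = 0.2393x - 10.8957


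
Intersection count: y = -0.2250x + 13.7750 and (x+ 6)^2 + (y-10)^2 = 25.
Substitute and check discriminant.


Substitute y = -0.2250x + 13.7750: (x+ 6)^2 + (-0.2250x+13.7750-10)^2 = 25
Expand to Ax^2 + Bx + C = 0, where b-k = 3.775
A = 1+m^2 = 1.050625
B = 2(m(b-k) - h) = 2(-0.2250*3.775 + 6) = 10.30125
C = h^2 + (b-k)^2 - r^2 = 36 + 14.250625 - 25 = 25.250625
disc = B^2-4AC = 106.1158 - 106.1158 = 0
disc = 0

1 intersection point (tangent)


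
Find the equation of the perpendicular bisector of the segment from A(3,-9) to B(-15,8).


Midpoint = (-6, -0.5)
Slope of AB = dy/dx = 17/(-18) = -0.9444
Perp slope = -dx/dy = 18/17 = 1.0588
b = My - (perp slope)*Mx = -0.5 + (-18*(-6))/17 = -0.5 + 6.3529 = 5.8529

y = 1.0588x + 5.8529


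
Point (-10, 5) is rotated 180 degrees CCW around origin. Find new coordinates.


cos(180) = -1, sin(180) = 0
x' = -10*(-1) - 5*0 = 10
y' = -10*0 + 5*(-1) = -5

(10, -5)


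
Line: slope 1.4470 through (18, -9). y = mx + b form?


y + 9 = 1.4470(x - 18)
y = 1.4470x - 9 - 1.4470*18
y = 1.4470x - 35.0460

y = 1.4470x - 35.0460


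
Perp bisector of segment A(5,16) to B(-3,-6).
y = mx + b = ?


Midpoint = (1, 5)
Slope of AB = dy/dx = -22/(-8) = 2.7500
Perp slope = -dx/dy = -8/22 = -0.3636
b = My - (perp slope)*Mx = 5 + (-8*1)/(-22) = 5 + 0.3636 = 5.3636

y = -0.3636x + 5.3636


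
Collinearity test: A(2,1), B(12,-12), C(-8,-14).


2*(-12+ 14) + 12*(-14-1) - 8*(1+ 12)
= 4 - 180 - 104 = -280

No, not collinear (determinant = -280)


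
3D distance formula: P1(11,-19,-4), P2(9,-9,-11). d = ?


dx=-2, dy=10, dz=-7
d = sqrt(4+100+49) = sqrt(153) = 12.3693

12.3693


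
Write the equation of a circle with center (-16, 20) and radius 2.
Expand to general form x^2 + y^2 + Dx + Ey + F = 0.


(x+ 16)^2 + (y-20)^2 = 2^2
D = -2h = 32, E = -2k = -40
F = h^2+k^2-r^2 = 256+400-4 = 652

x^2 + y^2 + 32x - 40y + 652 = 0


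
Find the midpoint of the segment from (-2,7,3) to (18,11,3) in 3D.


Mx = (-2+18)/2 = 8.0000
My = (7+11)/2 = 9.0000
Mz = (3+3)/2 = 3.0000

M = (8.0000, 9.0000, 3.0000)


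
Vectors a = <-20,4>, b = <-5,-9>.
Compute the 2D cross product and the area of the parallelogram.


cross = -20*(-9) - 4*(-5) = 180 + 20 = 200
Parallelogram area = |200| = 200

cross = 200, parallelogram area = 200


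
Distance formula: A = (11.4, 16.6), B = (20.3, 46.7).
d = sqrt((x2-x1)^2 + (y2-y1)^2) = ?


dx = 20.3 - 11.4 = 8.9
dy = 46.7 - 16.6 = 30.1
d = sqrt(79.21 + 906.01) = sqrt(985.22) = 31.3882

31.3882


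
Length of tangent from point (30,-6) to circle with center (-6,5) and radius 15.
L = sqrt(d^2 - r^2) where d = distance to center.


d = sqrt((30+ 6)^2 + (-6-5)^2) = sqrt(1296+121) = 37.6431
L = sqrt(1417.0000 - 225) = sqrt(1192.0000) = 34.5254

34.5254


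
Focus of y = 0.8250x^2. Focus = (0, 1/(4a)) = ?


a = 0.8250
4a = 3.3000
focus = (0, 1/3.3000) = (0, 0.3030)

Focus = (0, 0.3030)


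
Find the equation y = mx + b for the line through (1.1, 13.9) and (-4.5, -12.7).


m = (-26.6)/(-5.6) = 4.7500
b = y1 - m*x1 = 13.9 - (-26.6*1.1)/(-5.6) = 13.9 - 5.2250 = 8.6750

y = 4.7500x + 8.6750


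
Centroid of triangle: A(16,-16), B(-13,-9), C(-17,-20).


Gx = (16- 13- 17)/3 = -14/3 = -4.6667
Gy = (-16- 9- 20)/3 = -45/3 = -15.0000

G = (-4.6667, -15.0000)


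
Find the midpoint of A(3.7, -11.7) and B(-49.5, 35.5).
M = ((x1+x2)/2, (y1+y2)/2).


Mx = (3.7 - 49.5)/2 = -45.8/2 = -22.9000
My = (-11.7 + 35.5)/2 = 23.8/2 = 11.9000

(-22.9000, 11.9000)


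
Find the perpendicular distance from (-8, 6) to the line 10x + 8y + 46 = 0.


|10*(-8) + 8*6 + 46| = |14| = 14
sqrt(100 + 64) = sqrt(164) = 12.8062
d = 14/sqrt(164) = 1.0932

1.0932


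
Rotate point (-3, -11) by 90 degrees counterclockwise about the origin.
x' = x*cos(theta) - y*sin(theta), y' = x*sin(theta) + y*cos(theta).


cos(90) = 0, sin(90) = 1
x' = -3*0 + 11*1 = 11
y' = -3*1 - 11*0 = -3

(11, -3)


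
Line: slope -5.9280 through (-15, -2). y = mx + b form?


y + 2 = -5.9280(x + 15)
y = -5.9280x - 2 + 5.9280*(-15)
y = -5.9280x - 90.9200

y = -5.9280x - 90.9200


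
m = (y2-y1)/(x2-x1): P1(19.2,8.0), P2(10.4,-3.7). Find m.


dy = -3.7 - 8.0 = -11.7
dx = 10.4 - 19.2 = -8.8
m = -11.7/(-8.8) = 1.3295

m = 1.3295


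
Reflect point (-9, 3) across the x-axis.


Reflection rule for x-axis: (x, -y)
(-9, 3) -> (-9, -3)

(-9, -3)


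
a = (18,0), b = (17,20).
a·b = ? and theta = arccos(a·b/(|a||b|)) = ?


a·b = 18*17 + 0*20 = 306 + 0 = 306
|a| = sqrt(324+0) = 18.0000
|b| = sqrt(289+400) = 26.2488
cos(theta) = 306/(sqrt(324)*sqrt(689)) = 306/sqrt(223236) = 0.647648
theta = arccos(306/sqrt(223236)) = 49.6355 degrees

a·b = 306, theta = 49.6355 deg


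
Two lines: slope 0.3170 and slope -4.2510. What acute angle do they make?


m1-m2 = 4.568
1+m1*m2 = -0.347567
tan(theta) = |4.568/(-0.347567)| = 13.142790
theta = arctan(|4.568/(-0.347567)|) = 85.6489 degrees (acute angle)

85.6489 degrees


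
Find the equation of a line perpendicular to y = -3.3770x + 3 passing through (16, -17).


Perpendicular slope = -1/m1 = -1/(-3.3770) = 0.2961
b2 = y0 - m2*x0 = -17 + 16/(-3.3770) = -17 - 4.7379 = -21.7379

y = 0.2961x - 21.7379


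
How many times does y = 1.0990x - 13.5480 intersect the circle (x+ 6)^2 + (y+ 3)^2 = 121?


Substitute y = 1.0990x - 13.5480: (x+ 6)^2 + (1.0990x- 13.5480+ 3)^2 = 121
Expand to Ax^2 + Bx + C = 0, where b-k = -10.548
A = 1+m^2 = 2.207801
B = 2(m(b-k) - h) = 2(1.0990*(-10.548) + 6) = -11.184504
C = h^2 + (b-k)^2 - r^2 = 36 + 111.260304 - 121 = 26.260304
disc = B^2-4AC = 125.0931 - 231.9101 = -106.8170
disc < 0

0 intersection points


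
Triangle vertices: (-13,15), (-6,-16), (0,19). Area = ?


-13*(-16-19) = 455
-6*(19-15) = -24
0*(15+ 16) = 0
sum = 431
Area = |431|/2 = 215.5000

215.5000 sq units


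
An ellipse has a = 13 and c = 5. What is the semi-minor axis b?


b^2 = 13^2 - (5)^2 = 169 - 25 = 144
b = sqrt(144) = 12

b = 12


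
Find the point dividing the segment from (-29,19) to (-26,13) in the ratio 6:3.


Px = (6*(-26) + 3*(-29))/9 = -243/9 = -27.0000
Py = (6*13 + 3*19)/9 = 135/9 = 15.0000

P = (-27.0000, 15.0000)


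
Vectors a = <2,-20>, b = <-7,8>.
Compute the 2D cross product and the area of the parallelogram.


cross = 2*8 + 20*(-7) = 16 - 140 = -124
Parallelogram area = |-124| = 124

cross = -124, parallelogram area = 124


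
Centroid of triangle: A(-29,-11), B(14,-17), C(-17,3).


Gx = (-29+14- 17)/3 = -32/3 = -10.6667
Gy = (-11- 17+3)/3 = -25/3 = -8.3333

G = (-10.6667, -8.3333)


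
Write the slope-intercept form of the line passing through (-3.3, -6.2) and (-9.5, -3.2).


m = (3.0)/(-6.2) = -0.4839
b = y1 - m*x1 = -6.2 - (3.0*(-3.3))/(-6.2) = -6.2 - 1.5968 = -7.7968

y = -0.4839x - 7.7968


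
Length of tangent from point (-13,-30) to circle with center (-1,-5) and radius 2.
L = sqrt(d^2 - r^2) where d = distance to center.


d = sqrt((-13+ 1)^2 + (-30+ 5)^2) = sqrt(144+625) = 27.7308
L = sqrt(769.0000 - 4) = sqrt(765.0000) = 27.6586

27.6586


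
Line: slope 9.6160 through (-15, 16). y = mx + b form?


y - 16 = 9.6160(x + 15)
y = 9.6160x + 16 - 9.6160*(-15)
y = 9.6160x + 160.2400

y = 9.6160x + 160.2400


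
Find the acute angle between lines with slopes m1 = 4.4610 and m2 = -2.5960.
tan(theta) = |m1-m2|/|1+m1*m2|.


m1-m2 = 7.057
1+m1*m2 = -10.580756
tan(theta) = |7.057/(-10.580756)| = 0.666966
theta = arctan(|7.057/(-10.580756)|) = 33.7019 degrees (acute angle)

33.7019 degrees


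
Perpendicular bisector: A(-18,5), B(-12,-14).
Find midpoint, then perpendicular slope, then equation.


Midpoint = (-15, -4.5)
Slope of AB = dy/dx = -19/6 = -3.1667
Perp slope = -dx/dy = 6/19 = 0.3158
b = My - (perp slope)*Mx = -4.5 + (6*(-15))/(-19) = -4.5 + 4.7368 = 0.2368

y = 0.3158x + 0.2368


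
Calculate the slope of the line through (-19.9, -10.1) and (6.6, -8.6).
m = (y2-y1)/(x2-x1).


dy = -8.6 + 10.1 = 1.5
dx = 6.6 + 19.9 = 26.5
m = 1.5/26.5 = 0.0566

m = 0.0566


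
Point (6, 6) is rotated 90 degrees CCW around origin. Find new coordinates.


cos(90) = 0, sin(90) = 1
x' = 6*0 - 6*1 = -6
y' = 6*1 + 6*0 = 6

(-6, 6)


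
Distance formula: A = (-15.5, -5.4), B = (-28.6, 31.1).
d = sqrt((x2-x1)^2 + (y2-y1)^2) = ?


dx = -28.6 + 15.5 = -13.1
dy = 31.1 + 5.4 = 36.5
d = sqrt(171.61 + 1332.25) = sqrt(1503.86) = 38.7796

38.7796


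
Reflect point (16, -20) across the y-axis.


Reflection rule for y-axis: (-x, y)
(16, -20) -> (-16, -20)

(-16, -20)


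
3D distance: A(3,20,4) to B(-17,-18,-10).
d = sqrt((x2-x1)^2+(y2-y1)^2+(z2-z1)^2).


dx=-20, dy=-38, dz=-14
d = sqrt(400+1444+196) = sqrt(2040) = 45.1664

45.1664


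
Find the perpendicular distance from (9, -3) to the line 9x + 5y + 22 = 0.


|9*9 + 5*(-3) + 22| = |88| = 88
sqrt(81 + 25) = sqrt(106) = 10.2956
d = 88/sqrt(106) = 8.5473

8.5473


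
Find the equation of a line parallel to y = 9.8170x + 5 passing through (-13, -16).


Parallel lines have equal slopes.
m2 = 9.8170
b2 = -16 - 9.8170*(-13) = 111.6210

y = 9.8170x + 111.6210


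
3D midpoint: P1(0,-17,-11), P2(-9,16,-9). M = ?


Mx = (0- 9)/2 = -4.5000
My = (-17+16)/2 = -0.5000
Mz = (-11- 9)/2 = -10.0000

M = (-4.5000, -0.5000, -10.0000)


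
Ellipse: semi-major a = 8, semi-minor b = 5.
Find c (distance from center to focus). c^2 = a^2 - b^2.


c^2 = 8^2 - 5^2 = 64 - 25 = 39
c = sqrt(39) = 6.2450

c = 6.2450


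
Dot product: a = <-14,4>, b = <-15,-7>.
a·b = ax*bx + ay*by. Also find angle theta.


a·b = -14*(-15) + 4*(-7) = 210 - 28 = 182
|a| = sqrt(196+16) = 14.5602
|b| = sqrt(225+49) = 16.5529
cos(theta) = 182/(sqrt(212)*sqrt(274)) = 182/sqrt(58088) = 0.755141
theta = arccos(182/sqrt(58088)) = 40.9623 degrees

a·b = 182, theta = 40.9623 deg


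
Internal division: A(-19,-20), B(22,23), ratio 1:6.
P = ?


Px = (1*22 + 6*(-19))/7 = -92/7 = -13.1429
Py = (1*23 + 6*(-20))/7 = -97/7 = -13.8571

P = (-13.1429, -13.8571)


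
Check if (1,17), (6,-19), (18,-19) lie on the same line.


1*(-19+ 19) + 6*(-19-17) + 18*(17+ 19)
= 0 - 216 + 648 = 432

No, not collinear (determinant = 432)


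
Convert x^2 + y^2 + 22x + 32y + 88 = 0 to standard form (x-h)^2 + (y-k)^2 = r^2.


h = -D/2 = -22/2 = -11
k = -E/2 = -32/2 = -16
r^2 = h^2 + k^2 - F = 121 + 256 - 88 = 289
r = 17

Center (-11, -16), radius = 17


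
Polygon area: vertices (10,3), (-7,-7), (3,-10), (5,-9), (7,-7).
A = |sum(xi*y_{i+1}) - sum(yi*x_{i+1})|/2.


sum(xi*y_{i+1}) = 10*(-7) - 7*(-10) + 3*(-9) + 5*(-7) + 7*3 = -41
sum(yi*x_{i+1}) = 3*(-7) - 7*3 - 10*5 - 9*7 - 7*10 = -225
Area = |-41 + 225|/2 = 184/2 = 92.0000

92.0000 sq units


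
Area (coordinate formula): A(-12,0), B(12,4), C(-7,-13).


-12*(4+ 13) = -204
12*(-13-0) = -156
-7*(0-4) = 28
sum = -332
Area = |-332|/2 = 166.0000

166.0000 sq units


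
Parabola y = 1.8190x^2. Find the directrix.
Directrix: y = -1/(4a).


a = 1.8190
1/(4a) = 0.1374
directrix: y = -0.1374 = -0.1374

y = -0.1374


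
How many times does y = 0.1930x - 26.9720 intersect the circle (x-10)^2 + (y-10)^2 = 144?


Substitute y = 0.1930x - 26.9720: (x-10)^2 + (0.1930x- 26.9720-10)^2 = 144
Expand to Ax^2 + Bx + C = 0, where b-k = -36.972
A = 1+m^2 = 1.037249
B = 2(m(b-k) - h) = 2(0.1930*(-36.972) - 10) = -34.271192
C = h^2 + (b-k)^2 - r^2 = 100 + 1366.928784 - 144 = 1322.928784
disc = B^2-4AC = 1174.5146 - 5488.8262 = -4314.3116
disc < 0

0 intersection points


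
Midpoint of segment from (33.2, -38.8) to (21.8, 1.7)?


Mx = (33.2 + 21.8)/2 = 55.0/2 = 27.5000
My = (-38.8 + 1.7)/2 = -37.1/2 = -18.5500

(27.5000, -18.5500)


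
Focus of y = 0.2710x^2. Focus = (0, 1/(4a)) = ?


a = 0.2710
4a = 1.0840
focus = (0, 1/1.0840) = (0, 0.9225)

Focus = (0, 0.9225)


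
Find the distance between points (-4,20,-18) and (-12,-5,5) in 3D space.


dx=-8, dy=-25, dz=23
d = sqrt(64+625+529) = sqrt(1218) = 34.8999

34.8999


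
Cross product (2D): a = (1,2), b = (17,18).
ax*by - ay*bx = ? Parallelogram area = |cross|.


cross = 1*18 - 2*17 = 18 - 34 = -16
Parallelogram area = |-16| = 16

cross = -16, parallelogram area = 16


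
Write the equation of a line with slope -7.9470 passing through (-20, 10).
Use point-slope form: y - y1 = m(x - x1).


y - 10 = -7.9470(x + 20)
y = -7.9470x + 10 + 7.9470*(-20)
y = -7.9470x - 148.9400

y = -7.9470x - 148.9400


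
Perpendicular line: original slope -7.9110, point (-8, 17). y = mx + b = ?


Perpendicular slope = -1/m1 = -1/(-7.9110) = 0.1264
b2 = y0 - m2*x0 = 17 - 8/(-7.9110) = 17 + 1.0113 = 18.0113

y = 0.1264x + 18.0113


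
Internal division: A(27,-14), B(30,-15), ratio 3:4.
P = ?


Px = (3*30 + 4*27)/7 = 198/7 = 28.2857
Py = (3*(-15) + 4*(-14))/7 = -101/7 = -14.4286

P = (28.2857, -14.4286)


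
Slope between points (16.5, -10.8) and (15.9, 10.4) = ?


dy = 10.4 + 10.8 = 21.2
dx = 15.9 - 16.5 = -0.6
m = 21.2/(-0.6) = -35.3333

m = -35.3333


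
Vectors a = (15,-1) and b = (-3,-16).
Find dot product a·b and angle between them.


a·b = 15*(-3) - 1*(-16) = -45 + 16 = -29
|a| = sqrt(225+1) = 15.0333
|b| = sqrt(9+256) = 16.2788
cos(theta) = -29/(sqrt(226)*sqrt(265)) = -29/sqrt(59890) = -0.118501
theta = arccos(-29/sqrt(59890)) = 96.8056 degrees

a·b = -29, theta = 96.8056 deg


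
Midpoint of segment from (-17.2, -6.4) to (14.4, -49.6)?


Mx = (-17.2 + 14.4)/2 = -2.8/2 = -1.4000
My = (-6.4 - 49.6)/2 = -56.0/2 = -28.0000

(-1.4000, -28.0000)


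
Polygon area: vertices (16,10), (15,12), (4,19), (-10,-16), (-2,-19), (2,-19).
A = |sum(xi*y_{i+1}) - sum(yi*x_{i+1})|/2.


sum(xi*y_{i+1}) = 16*12 + 15*19 + 4*(-16) - 10*(-19) - 2*(-19) + 2*10 = 661
sum(yi*x_{i+1}) = 10*15 + 12*4 + 19*(-10) - 16*(-2) - 19*2 - 19*16 = -302
Area = |661 + 302|/2 = 963/2 = 481.5000

481.5000 sq units


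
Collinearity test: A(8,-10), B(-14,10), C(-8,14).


8*(10-14) - 14*(14+ 10) - 8*(-10-10)
= -32 - 336 + 160 = -208

No, not collinear (determinant = -208)


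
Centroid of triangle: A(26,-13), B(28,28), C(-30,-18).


Gx = (26+28- 30)/3 = 24/3 = 8.0000
Gy = (-13+28- 18)/3 = -3/3 = -1.0000

G = (8.0000, -1.0000)


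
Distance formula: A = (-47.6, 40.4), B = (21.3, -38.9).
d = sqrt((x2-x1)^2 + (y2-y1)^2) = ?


dx = 21.3 + 47.6 = 68.9
dy = -38.9 - 40.4 = -79.3
d = sqrt(4747.21 + 6288.49) = sqrt(11035.7) = 105.0509

105.0509


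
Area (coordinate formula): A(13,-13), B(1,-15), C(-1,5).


13*(-15-5) = -260
1*(5+ 13) = 18
-1*(-13+ 15) = -2
sum = -244
Area = |-244|/2 = 122.0000

122.0000 sq units


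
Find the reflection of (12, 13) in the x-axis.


Reflection rule for x-axis: (x, -y)
(12, 13) -> (12, -13)

(12, -13)


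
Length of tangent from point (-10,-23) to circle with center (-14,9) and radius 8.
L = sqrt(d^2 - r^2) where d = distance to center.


d = sqrt((-10+ 14)^2 + (-23-9)^2) = sqrt(16+1024) = 32.2490
L = sqrt(1040.0000 - 64) = sqrt(976.0000) = 31.2410

31.2410


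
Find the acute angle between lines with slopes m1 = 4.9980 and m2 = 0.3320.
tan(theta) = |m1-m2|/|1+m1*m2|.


m1-m2 = 4.666
1+m1*m2 = 2.659336
tan(theta) = |4.666/2.659336| = 1.754573
theta = arctan(|4.666/2.659336|) = 60.3195 degrees (acute angle)

60.3195 degrees


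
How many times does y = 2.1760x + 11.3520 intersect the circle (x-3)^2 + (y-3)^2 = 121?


Substitute y = 2.1760x + 11.3520: (x-3)^2 + (2.1760x+11.3520-3)^2 = 121
Expand to Ax^2 + Bx + C = 0, where b-k = 8.352
A = 1+m^2 = 5.734976
B = 2(m(b-k) - h) = 2(2.1760*8.352 - 3) = 30.347904
C = h^2 + (b-k)^2 - r^2 = 9 + 69.755904 - 121 = -42.244096
disc = B^2-4AC = 920.9953 + 969.0755 = 1890.0708
disc > 0

2 intersection points


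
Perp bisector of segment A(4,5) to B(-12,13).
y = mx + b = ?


Midpoint = (-4, 9)
Slope of AB = dy/dx = 8/(-16) = -0.5000
Perp slope = -dx/dy = 16/8 = 2.0000
b = My - (perp slope)*Mx = 9 + (-16*(-4))/8 = 9 + 8.0000 = 17.0000

y = 2.0000x + 17.0000


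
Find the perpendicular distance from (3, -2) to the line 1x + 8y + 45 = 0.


|1*3 + 8*(-2) + 45| = |32| = 32
sqrt(1 + 64) = sqrt(65) = 8.0623
d = 32/sqrt(65) = 3.9691

3.9691


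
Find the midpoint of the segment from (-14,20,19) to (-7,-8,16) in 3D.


Mx = (-14- 7)/2 = -10.5000
My = (20- 8)/2 = 6.0000
Mz = (19+16)/2 = 17.5000

M = (-10.5000, 6.0000, 17.5000)


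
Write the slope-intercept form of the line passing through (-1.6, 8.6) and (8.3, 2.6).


m = (-6.0)/(9.9) = -0.6061
b = y1 - m*x1 = 8.6 - (-6.0*(-1.6))/(9.9) = 8.6 - 0.9697 = 7.6303

y = -0.6061x + 7.6303


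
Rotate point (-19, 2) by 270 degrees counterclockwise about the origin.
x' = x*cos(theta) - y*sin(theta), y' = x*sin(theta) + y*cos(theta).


cos(270) = 0, sin(270) = -1
x' = -19*0 - 2*(-1) = 2
y' = -19*(-1) + 2*0 = 19

(2, 19)


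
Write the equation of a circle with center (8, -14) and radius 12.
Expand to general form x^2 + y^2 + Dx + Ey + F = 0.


(x-8)^2 + (y+ 14)^2 = 12^2
D = -2h = -16, E = -2k = 28
F = h^2+k^2-r^2 = 64+196-144 = 116

x^2 + y^2 - 16x + 28y + 116 = 0


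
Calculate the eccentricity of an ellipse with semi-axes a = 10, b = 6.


c = sqrt(100-36) = sqrt(64) = 8.0000
e = c/a = 8/10 = 0.8000

e = 0.8000


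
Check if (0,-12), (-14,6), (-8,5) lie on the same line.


0*(6-5) - 14*(5+ 12) - 8*(-12-6)
= 0 - 238 + 144 = -94

No, not collinear (determinant = -94)


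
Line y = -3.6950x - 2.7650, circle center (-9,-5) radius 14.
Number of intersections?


Substitute y = -3.6950x - 2.7650: (x+ 9)^2 + (-3.6950x- 2.7650+ 5)^2 = 196
Expand to Ax^2 + Bx + C = 0, where b-k = 2.235
A = 1+m^2 = 14.653025
B = 2(m(b-k) - h) = 2(-3.6950*2.235 + 9) = 1.48335
C = h^2 + (b-k)^2 - r^2 = 81 + 4.995225 - 196 = -110.004775
disc = B^2-4AC = 2.2003 + 6447.6109 = 6449.8112
disc > 0

2 intersection points


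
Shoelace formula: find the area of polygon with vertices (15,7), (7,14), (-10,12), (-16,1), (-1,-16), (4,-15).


sum(xi*y_{i+1}) = 15*14 + 7*12 - 10*1 - 16*(-16) - 1*(-15) + 4*7 = 583
sum(yi*x_{i+1}) = 7*7 + 14*(-10) + 12*(-16) + 1*(-1) - 16*4 - 15*15 = -573
Area = |583 + 573|/2 = 1156/2 = 578.0000

578.0000 sq units


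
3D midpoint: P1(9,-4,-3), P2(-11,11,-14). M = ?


Mx = (9- 11)/2 = -1.0000
My = (-4+11)/2 = 3.5000
Mz = (-3- 14)/2 = -8.5000

M = (-1.0000, 3.5000, -8.5000)


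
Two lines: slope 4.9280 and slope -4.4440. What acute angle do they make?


m1-m2 = 9.372
1+m1*m2 = -20.900032
tan(theta) = |9.372/(-20.900032)| = 0.448420
theta = arctan(|9.372/(-20.900032)|) = 24.1524 degrees (acute angle)

24.1524 degrees


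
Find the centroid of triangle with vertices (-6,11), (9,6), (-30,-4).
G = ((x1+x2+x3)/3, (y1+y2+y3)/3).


Gx = (-6+9- 30)/3 = -27/3 = -9.0000
Gy = (11+6- 4)/3 = 13/3 = 4.3333

G = (-9.0000, 4.3333)


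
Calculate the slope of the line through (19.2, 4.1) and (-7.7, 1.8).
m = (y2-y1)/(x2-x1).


dy = 1.8 - 4.1 = -2.3
dx = -7.7 - 19.2 = -26.9
m = -2.3/(-26.9) = 0.0855

m = 0.0855


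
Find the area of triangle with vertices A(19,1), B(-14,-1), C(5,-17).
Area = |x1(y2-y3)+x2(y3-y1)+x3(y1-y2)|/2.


19*(-1+ 17) = 304
-14*(-17-1) = 252
5*(1+ 1) = 10
sum = 566
Area = |566|/2 = 283.0000

283.0000 sq units


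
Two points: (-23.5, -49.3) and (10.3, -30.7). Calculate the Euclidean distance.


dx = 10.3 + 23.5 = 33.8
dy = -30.7 + 49.3 = 18.6
d = sqrt(1142.44 + 345.96) = sqrt(1488.4) = 38.5798

38.5798


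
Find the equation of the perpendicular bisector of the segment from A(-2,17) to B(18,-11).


Midpoint = (8, 3)
Slope of AB = dy/dx = -28/20 = -1.4000
Perp slope = -dx/dy = 20/28 = 0.7143
b = My - (perp slope)*Mx = 3 + (20*8)/(-28) = 3 - 5.7143 = -2.7143

y = 0.7143x - 2.7143


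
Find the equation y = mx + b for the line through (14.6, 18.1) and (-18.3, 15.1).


m = (-3)/(-32.9) = 0.0912
b = y1 - m*x1 = 18.1 - (-3*14.6)/(-32.9) = 18.1 - 1.3313 = 16.7687

y = 0.0912x + 16.7687


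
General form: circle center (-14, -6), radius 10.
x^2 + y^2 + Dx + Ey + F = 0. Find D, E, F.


(x+ 14)^2 + (y+ 6)^2 = 10^2
D = -2h = 28, E = -2k = 12
F = h^2+k^2-r^2 = 196+36-100 = 132

D = 28, E = 12, F = 132


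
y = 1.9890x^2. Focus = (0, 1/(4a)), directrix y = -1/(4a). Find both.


a = 1.9890
1/(4a) = 0.1257
Focus = (0, 0.1257)
Directrix: y = -0.1257

Focus = (0, 0.1257), Directrix: y = -0.1257


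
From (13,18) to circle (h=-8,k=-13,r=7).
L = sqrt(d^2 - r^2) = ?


d = sqrt((13+ 8)^2 + (18+ 13)^2) = sqrt(441+961) = 37.4433
L = sqrt(1402.0000 - 49) = sqrt(1353.0000) = 36.7831

36.7831


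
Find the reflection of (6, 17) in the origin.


Reflection rule for origin: (-x, -y)
(6, 17) -> (-6, -17)

(-6, -17)


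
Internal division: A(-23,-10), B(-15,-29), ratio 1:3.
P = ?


Px = (1*(-15) + 3*(-23))/4 = -84/4 = -21.0000
Py = (1*(-29) + 3*(-10))/4 = -59/4 = -14.7500

P = (-21.0000, -14.7500)


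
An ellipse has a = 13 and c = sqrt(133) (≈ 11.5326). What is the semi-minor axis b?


b^2 = 13^2 - (sqrt(133))^2 = 169 - 133 = 36
b = sqrt(36) = 6

b = 6


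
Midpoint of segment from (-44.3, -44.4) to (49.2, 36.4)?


Mx = (-44.3 + 49.2)/2 = 4.9/2 = 2.4500
My = (-44.4 + 36.4)/2 = -8.0/2 = -4.0000

(2.4500, -4.0000)


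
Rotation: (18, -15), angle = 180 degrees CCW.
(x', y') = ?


cos(180) = -1, sin(180) = 0
x' = 18*(-1) + 15*0 = -18
y' = 18*0 - 15*(-1) = 15

(-18, 15)


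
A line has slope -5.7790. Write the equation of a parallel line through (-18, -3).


Parallel lines have equal slopes.
m2 = -5.7790
b2 = -3 + 5.7790*(-18) = -107.0220

y = -5.7790x - 107.0220


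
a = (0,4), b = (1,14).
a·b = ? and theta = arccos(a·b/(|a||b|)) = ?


a·b = 0*1 + 4*14 = 0 + 56 = 56
|a| = sqrt(0+16) = 4.0000
|b| = sqrt(1+196) = 14.0357
cos(theta) = 56/(sqrt(16)*sqrt(197)) = 56/sqrt(3152) = 0.997459
theta = arccos(56/sqrt(3152)) = 4.0856 degrees

a·b = 56, theta = 4.0856 deg


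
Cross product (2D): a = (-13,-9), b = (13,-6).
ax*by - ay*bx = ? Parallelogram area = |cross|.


cross = -13*(-6) + 9*13 = 78 + 117 = 195
Parallelogram area = |195| = 195

cross = 195, parallelogram area = 195


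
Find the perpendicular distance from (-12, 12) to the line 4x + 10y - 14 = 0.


|4*(-12) + 10*12 - 14| = |58| = 58
sqrt(16 + 100) = sqrt(116) = 10.7703
d = 58/sqrt(116) = 5.3852

5.3852


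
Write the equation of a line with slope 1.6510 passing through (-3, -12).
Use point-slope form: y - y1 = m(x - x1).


y + 12 = 1.6510(x + 3)
y = 1.6510x - 12 - 1.6510*(-3)
y = 1.6510x - 7.0470

y = 1.6510x - 7.0470


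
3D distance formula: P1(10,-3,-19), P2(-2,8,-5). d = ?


dx=-12, dy=11, dz=14
d = sqrt(144+121+196) = sqrt(461) = 21.4709

21.4709


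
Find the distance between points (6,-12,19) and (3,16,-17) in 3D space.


dx=-3, dy=28, dz=-36
d = sqrt(9+784+1296) = sqrt(2089) = 45.7056

45.7056


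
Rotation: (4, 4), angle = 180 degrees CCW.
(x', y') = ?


cos(180) = -1, sin(180) = 0
x' = 4*(-1) - 4*0 = -4
y' = 4*0 + 4*(-1) = -4

(-4, -4)


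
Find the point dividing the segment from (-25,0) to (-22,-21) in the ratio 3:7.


Px = (3*(-22) + 7*(-25))/10 = -241/10 = -24.1000
Py = (3*(-21) + 7*0)/10 = -63/10 = -6.3000

P = (-24.1000, -6.3000)


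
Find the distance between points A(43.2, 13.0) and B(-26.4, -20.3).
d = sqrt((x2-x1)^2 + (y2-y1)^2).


dx = -26.4 - 43.2 = -69.6
dy = -20.3 - 13.0 = -33.3
d = sqrt(4844.16 + 1108.89) = sqrt(5953.05) = 77.1560

77.1560


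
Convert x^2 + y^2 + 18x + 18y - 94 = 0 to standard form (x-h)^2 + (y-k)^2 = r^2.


h = -D/2 = -18/2 = -9
k = -E/2 = -18/2 = -9
r^2 = h^2 + k^2 - F = 81 + 81 + 94 = 256
r = 16

Center (-9, -9), radius = 16


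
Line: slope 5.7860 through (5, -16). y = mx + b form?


y + 16 = 5.7860(x - 5)
y = 5.7860x - 16 - 5.7860*5
y = 5.7860x - 44.9300

y = 5.7860x - 44.9300


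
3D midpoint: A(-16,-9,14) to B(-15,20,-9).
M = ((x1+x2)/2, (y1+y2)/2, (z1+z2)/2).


Mx = (-16- 15)/2 = -15.5000
My = (-9+20)/2 = 5.5000
Mz = (14- 9)/2 = 2.5000

M = (-15.5000, 5.5000, 2.5000)


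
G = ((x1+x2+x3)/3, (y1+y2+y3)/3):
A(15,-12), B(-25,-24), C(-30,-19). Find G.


Gx = (15- 25- 30)/3 = -40/3 = -13.3333
Gy = (-12- 24- 19)/3 = -55/3 = -18.3333

G = (-13.3333, -18.3333)


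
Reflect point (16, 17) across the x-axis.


Reflection rule for x-axis: (x, -y)
(16, 17) -> (16, -17)

(16, -17)


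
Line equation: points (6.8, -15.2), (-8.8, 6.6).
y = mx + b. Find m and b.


m = (21.8)/(-15.6) = -1.3974
b = y1 - m*x1 = -15.2 - (21.8*6.8)/(-15.6) = -15.2 + 9.5026 = -5.6974

y = -1.3974x - 5.6974


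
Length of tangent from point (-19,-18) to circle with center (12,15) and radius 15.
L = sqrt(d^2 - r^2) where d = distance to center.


d = sqrt((-19-12)^2 + (-18-15)^2) = sqrt(961+1089) = 45.2769
L = sqrt(2050.0000 - 225) = sqrt(1825.0000) = 42.7200

42.7200


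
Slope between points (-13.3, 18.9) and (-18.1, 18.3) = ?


dy = 18.3 - 18.9 = -0.6
dx = -18.1 + 13.3 = -4.8
m = -0.6/(-4.8) = 0.1250

m = 0.1250


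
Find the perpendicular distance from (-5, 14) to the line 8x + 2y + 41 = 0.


|8*(-5) + 2*14 + 41| = |29| = 29
sqrt(64 + 4) = sqrt(68) = 8.2462
d = 29/sqrt(68) = 3.5168

3.5168


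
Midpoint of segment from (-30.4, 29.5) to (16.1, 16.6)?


Mx = (-30.4 + 16.1)/2 = -14.3/2 = -7.1500
My = (29.5 + 16.6)/2 = 46.1/2 = 23.0500

(-7.1500, 23.0500)


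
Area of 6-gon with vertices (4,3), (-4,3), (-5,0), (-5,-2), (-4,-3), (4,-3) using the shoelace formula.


sum(xi*y_{i+1}) = 4*3 - 4*0 - 5*(-2) - 5*(-3) - 4*(-3) + 4*3 = 61
sum(yi*x_{i+1}) = 3*(-4) + 3*(-5) + 0*(-5) - 2*(-4) - 3*4 - 3*4 = -43
Area = |61 + 43|/2 = 104/2 = 52.0000

52.0000 sq units


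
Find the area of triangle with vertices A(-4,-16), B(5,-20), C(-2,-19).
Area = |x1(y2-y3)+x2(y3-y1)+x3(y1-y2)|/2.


-4*(-20+ 19) = 4
5*(-19+ 16) = -15
-2*(-16+ 20) = -8
sum = -19
Area = |-19|/2 = 9.5000

9.5000 sq units


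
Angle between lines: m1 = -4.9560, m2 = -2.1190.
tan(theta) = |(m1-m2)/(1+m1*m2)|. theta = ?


m1-m2 = -2.837
1+m1*m2 = 11.501764
tan(theta) = |-2.837/11.501764| = 0.246658
theta = arctan(|-2.837/11.501764|) = 13.8559 degrees (acute angle)

13.8559 degrees


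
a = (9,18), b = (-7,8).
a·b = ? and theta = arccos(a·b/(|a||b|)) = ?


a·b = 9*(-7) + 18*8 = -63 + 144 = 81
|a| = sqrt(81+324) = 20.1246
|b| = sqrt(49+64) = 10.6301
cos(theta) = 81/(sqrt(405)*sqrt(113)) = 81/sqrt(45765) = 0.378633
theta = arccos(81/sqrt(45765)) = 67.7510 degrees

a·b = 81, theta = 67.7510 deg


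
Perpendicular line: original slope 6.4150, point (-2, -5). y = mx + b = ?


Perpendicular slope = -1/m1 = -1/6.4150 = -0.1559
b2 = y0 - m2*x0 = -5 - 2/6.4150 = -5 - 0.3118 = -5.3118

y = -0.1559x - 5.3118


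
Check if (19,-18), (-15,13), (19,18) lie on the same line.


19*(13-18) - 15*(18+ 18) + 19*(-18-13)
= -95 - 540 - 589 = -1224

No, not collinear (determinant = -1224)


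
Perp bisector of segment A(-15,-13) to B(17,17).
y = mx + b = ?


Midpoint = (1, 2)
Slope of AB = dy/dx = 30/32 = 0.9375
Perp slope = -dx/dy = -32/30 = -1.0667
b = My - (perp slope)*Mx = 2 + (32*1)/30 = 2 + 1.0667 = 3.0667

y = -1.0667x + 3.0667


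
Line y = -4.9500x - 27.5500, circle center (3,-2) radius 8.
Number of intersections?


Substitute y = -4.9500x - 27.5500: (x-3)^2 + (-4.9500x- 27.5500+ 2)^2 = 64
Expand to Ax^2 + Bx + C = 0, where b-k = -25.55
A = 1+m^2 = 25.5025
B = 2(m(b-k) - h) = 2(-4.9500*(-25.55) - 3) = 246.945
C = h^2 + (b-k)^2 - r^2 = 9 + 652.8025 - 64 = 597.8025
disc = B^2-4AC = 60981.8330 - 60981.8330 = 0
disc = 0

1 intersection point (tangent)


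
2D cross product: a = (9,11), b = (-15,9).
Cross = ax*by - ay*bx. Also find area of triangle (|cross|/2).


cross = 9*9 - 11*(-15) = 81 + 165 = 246
Triangle area = |246|/2 = 246/2 = 123.0000

cross = 246, triangle area = 123.0000


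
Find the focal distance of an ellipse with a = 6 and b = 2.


c^2 = 6^2 - 2^2 = 36 - 4 = 32
c = sqrt(32) = 5.6569

c = 5.6569


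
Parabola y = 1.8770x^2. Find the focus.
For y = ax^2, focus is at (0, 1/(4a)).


a = 1.8770
4a = 7.5080
focus = (0, 1/7.5080) = (0, 0.1332)

Focus = (0, 0.1332)


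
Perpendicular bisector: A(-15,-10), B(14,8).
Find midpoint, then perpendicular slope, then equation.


Midpoint = (-0.5, -1)
Slope of AB = dy/dx = 18/29 = 0.6207
Perp slope = -dx/dy = -29/18 = -1.6111
b = My - (perp slope)*Mx = -1 + (29*(-0.5))/18 = -1 - 0.8056 = -1.8056

y = -1.6111x - 1.8056


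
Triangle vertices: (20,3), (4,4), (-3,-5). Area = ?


20*(4+ 5) = 180
4*(-5-3) = -32
-3*(3-4) = 3
sum = 151
Area = |151|/2 = 75.5000

75.5000 sq units


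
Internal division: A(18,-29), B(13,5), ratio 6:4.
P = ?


Px = (6*13 + 4*18)/10 = 150/10 = 15.0000
Py = (6*5 + 4*(-29))/10 = -86/10 = -8.6000

P = (15.0000, -8.6000)


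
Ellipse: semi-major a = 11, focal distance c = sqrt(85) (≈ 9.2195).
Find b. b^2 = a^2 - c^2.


b^2 = 11^2 - (sqrt(85))^2 = 121 - 85 = 36
b = sqrt(36) = 6

b = 6


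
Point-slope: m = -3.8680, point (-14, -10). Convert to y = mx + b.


y + 10 = -3.8680(x + 14)
y = -3.8680x - 10 + 3.8680*(-14)
y = -3.8680x - 64.1520

y = -3.8680x - 64.1520


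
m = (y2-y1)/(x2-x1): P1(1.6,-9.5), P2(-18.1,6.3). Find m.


dy = 6.3 + 9.5 = 15.8
dx = -18.1 - 1.6 = -19.7
m = 15.8/(-19.7) = -0.8020

m = -0.8020


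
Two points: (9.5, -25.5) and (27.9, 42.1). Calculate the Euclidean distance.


dx = 27.9 - 9.5 = 18.4
dy = 42.1 + 25.5 = 67.6
d = sqrt(338.56 + 4569.76) = sqrt(4908.32) = 70.0594

70.0594


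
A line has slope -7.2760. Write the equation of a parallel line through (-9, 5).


Parallel lines have equal slopes.
m2 = -7.2760
b2 = 5 + 7.2760*(-9) = -60.4840

y = -7.2760x - 60.4840


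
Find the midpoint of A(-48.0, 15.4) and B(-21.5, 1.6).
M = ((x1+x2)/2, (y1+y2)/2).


Mx = (-48.0 - 21.5)/2 = -69.5/2 = -34.7500
My = (15.4 + 1.6)/2 = 17.0/2 = 8.5000

(-34.7500, 8.5000)


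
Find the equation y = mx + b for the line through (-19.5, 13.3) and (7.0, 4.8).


m = (-8.5)/(26.5) = -0.3208
b = y1 - m*x1 = 13.3 - (-8.5*(-19.5))/(26.5) = 13.3 - 6.2547 = 7.0453

y = -0.3208x + 7.0453


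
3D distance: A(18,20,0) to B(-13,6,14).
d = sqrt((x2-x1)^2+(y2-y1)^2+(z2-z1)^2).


dx=-31, dy=-14, dz=14
d = sqrt(961+196+196) = sqrt(1353) = 36.7831

36.7831


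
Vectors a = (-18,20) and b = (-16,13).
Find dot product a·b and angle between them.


a·b = -18*(-16) + 20*13 = 288 + 260 = 548
|a| = sqrt(324+400) = 26.9072
|b| = sqrt(256+169) = 20.6155
cos(theta) = 548/(sqrt(724)*sqrt(425)) = 548/sqrt(307700) = 0.987909
theta = arccos(548/sqrt(307700)) = 8.9189 degrees

a·b = 548, theta = 8.9189 deg


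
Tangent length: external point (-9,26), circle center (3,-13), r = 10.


d = sqrt((-9-3)^2 + (26+ 13)^2) = sqrt(144+1521) = 40.8044
L = sqrt(1665.0000 - 100) = sqrt(1565.0000) = 39.5601

39.5601


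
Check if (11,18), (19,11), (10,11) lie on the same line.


11*(11-11) + 19*(11-18) + 10*(18-11)
= 0 - 133 + 70 = -63

No, not collinear (determinant = -63)


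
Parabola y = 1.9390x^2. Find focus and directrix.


a = 1.9390
1/(4a) = 0.1289
Focus = (0, 0.1289)
Directrix: y = -0.1289

Focus = (0, 0.1289), Directrix: y = -0.1289


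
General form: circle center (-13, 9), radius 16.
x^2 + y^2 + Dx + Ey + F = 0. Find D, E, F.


(x+ 13)^2 + (y-9)^2 = 16^2
D = -2h = 26, E = -2k = -18
F = h^2+k^2-r^2 = 169+81-256 = -6

D = 26, E = -18, F = -6


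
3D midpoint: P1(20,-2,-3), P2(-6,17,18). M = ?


Mx = (20- 6)/2 = 7.0000
My = (-2+17)/2 = 7.5000
Mz = (-3+18)/2 = 7.5000

M = (7.0000, 7.5000, 7.5000)


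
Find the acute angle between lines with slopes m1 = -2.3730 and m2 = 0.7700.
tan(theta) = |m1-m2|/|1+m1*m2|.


m1-m2 = -3.143
1+m1*m2 = -0.82721
tan(theta) = |-3.143/(-0.82721)| = 3.799519
theta = arctan(|-3.143/(-0.82721)|) = 75.2547 degrees (acute angle)

75.2547 degrees


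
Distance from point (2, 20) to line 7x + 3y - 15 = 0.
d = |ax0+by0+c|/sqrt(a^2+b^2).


|7*2 + 3*20 - 15| = |59| = 59
sqrt(49 + 9) = sqrt(58) = 7.6158
d = 59/sqrt(58) = 7.7471

7.7471
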